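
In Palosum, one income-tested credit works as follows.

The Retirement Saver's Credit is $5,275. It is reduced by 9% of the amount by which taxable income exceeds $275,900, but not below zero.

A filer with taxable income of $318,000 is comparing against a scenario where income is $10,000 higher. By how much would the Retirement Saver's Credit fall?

$900

At $318,000 — 9% of the $42,100 excess over $275,900 is $3,789; credit = $5,275 − $3,789 = $1,486.
At $328,000 — 9% of the $52,100 excess over $275,900 is $4,689; credit = $5,275 − $4,689 = $586.
Lost: $1,486 − $586 = $900.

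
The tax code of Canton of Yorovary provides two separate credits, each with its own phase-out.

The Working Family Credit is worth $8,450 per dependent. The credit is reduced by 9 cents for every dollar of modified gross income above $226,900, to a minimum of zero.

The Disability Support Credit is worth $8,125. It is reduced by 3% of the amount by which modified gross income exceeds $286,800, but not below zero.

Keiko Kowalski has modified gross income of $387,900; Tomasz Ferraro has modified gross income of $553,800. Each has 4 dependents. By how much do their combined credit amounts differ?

Keiko ($387,900): Working Family Credit: base = 4 × $8,450 = $33,800. 9% of the $161,000 excess over $226,900 is $14,490; credit = $33,800 − $14,490 = $19,310. Disability Support Credit: 3% of the $101,100 excess over $286,800 is $3,033; credit = $8,125 − $3,033 = $5,092. total $19,310 + $5,092 = $24,402
Tomasz ($553,800): Working Family Credit: base = 4 × $8,450 = $33,800. 9% of the $326,900 excess over $226,900 is $29,421; credit = $33,800 − $29,421 = $4,379. Disability Support Credit: 3% of the $267,000 excess over $286,800 is $8,010; credit = $8,125 − $8,010 = $115. total $4,379 + $115 = $4,494
Difference: |$24,402 − $4,494| = $19,908.

$19,908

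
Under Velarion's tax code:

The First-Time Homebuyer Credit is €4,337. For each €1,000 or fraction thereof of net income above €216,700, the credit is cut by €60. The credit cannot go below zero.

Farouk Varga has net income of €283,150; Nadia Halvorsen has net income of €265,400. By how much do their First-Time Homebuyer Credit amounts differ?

Farouk (€283,150): First-Time Homebuyer Credit: income exceeds €216,700 by €66,450, which is 67 full-or-partial €1,000 increments; reduction = 67 × €60 = €4,020, leaving €317.
Nadia (€265,400): First-Time Homebuyer Credit: income exceeds €216,700 by €48,700, which is 49 full-or-partial €1,000 increments; reduction = 49 × €60 = €2,940, leaving €1,397.
Difference: |€317 − €1,397| = €1,080.

€1,080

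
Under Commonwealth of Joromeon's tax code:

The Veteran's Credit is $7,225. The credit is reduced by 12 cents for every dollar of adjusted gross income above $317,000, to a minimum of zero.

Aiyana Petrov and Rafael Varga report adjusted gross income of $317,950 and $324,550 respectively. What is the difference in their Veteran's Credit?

$792

Aiyana ($317,950): Veteran's Credit: 12% of the $950 excess over $317,000 is $114; credit = $7,225 − $114 = $7,111.
Rafael ($324,550): Veteran's Credit: 12% of the $7,550 excess over $317,000 is $906; credit = $7,225 − $906 = $6,319.
Difference: |$7,111 − $6,319| = $792.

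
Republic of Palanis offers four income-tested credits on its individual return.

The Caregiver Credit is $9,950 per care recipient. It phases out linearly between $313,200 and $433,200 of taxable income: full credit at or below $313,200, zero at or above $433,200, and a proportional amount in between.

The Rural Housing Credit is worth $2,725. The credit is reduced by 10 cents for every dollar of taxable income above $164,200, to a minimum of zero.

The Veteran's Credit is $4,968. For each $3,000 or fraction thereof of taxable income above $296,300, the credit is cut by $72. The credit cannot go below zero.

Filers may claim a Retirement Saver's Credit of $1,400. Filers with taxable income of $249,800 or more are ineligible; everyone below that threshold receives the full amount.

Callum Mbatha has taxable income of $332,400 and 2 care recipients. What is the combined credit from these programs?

$20,748

Caregiver Credit: base = 2 × $9,950 = $19,900. $332,400 is $19,200 into a $120,000 phase-out range, leaving 100,800/120,000 of the credit: $19,900 × 100,800/120,000 = $16,716.
Rural Housing Credit: 10% of the $168,200 excess over $164,200 is $16,820 ≥ base, so the credit is $0.
Veteran's Credit: income exceeds $296,300 by $36,100, which is 13 full-or-partial $3,000 increments; reduction = 13 × $72 = $936, leaving $4,032.
Retirement Saver's Credit: $332,400 meets or exceeds the $249,800 cutoff, so the credit is $0.
Total: $16,716 + $0 + $4,032 + $0 = $20,748.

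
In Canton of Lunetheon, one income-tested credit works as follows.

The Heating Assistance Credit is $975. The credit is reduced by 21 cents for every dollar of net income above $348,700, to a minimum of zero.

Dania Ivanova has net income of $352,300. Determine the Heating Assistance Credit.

$219

Heating Assistance Credit: 21% of the $3,600 excess over $348,700 is $756; credit = $975 − $756 = $219.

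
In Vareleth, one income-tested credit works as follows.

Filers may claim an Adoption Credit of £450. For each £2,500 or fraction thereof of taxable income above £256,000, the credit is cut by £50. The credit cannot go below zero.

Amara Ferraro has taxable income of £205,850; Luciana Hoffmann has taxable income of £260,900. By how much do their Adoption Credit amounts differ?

Amara (£205,850): Adoption Credit: £205,850 is at or below the £256,000 threshold, so the full £450 applies.
Luciana (£260,900): Adoption Credit: income exceeds £256,000 by £4,900, which is 2 full-or-partial £2,500 increments; reduction = 2 × £50 = £100, leaving £350.
Difference: |£450 − £350| = £100.

£100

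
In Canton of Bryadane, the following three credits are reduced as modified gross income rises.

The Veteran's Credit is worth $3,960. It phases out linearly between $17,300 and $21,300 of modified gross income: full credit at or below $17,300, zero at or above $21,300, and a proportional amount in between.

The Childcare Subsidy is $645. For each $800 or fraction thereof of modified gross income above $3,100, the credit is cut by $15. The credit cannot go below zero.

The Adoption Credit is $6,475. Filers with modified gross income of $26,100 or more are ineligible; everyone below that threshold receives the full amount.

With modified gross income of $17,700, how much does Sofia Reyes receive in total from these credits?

Veteran's Credit: $17,700 is $400 into a $4,000 phase-out range, leaving 3,600/4,000 of the credit: $3,960 × 3,600/4,000 = $3,564.
Childcare Subsidy: income exceeds $3,100 by $14,600, which is 19 full-or-partial $800 increments; reduction = 19 × $15 = $285, leaving $360.
Adoption Credit: $17,700 is below the $26,100 cutoff, so the full $6,475 applies.
Total: $3,564 + $360 + $6,475 = $10,399.

$10,399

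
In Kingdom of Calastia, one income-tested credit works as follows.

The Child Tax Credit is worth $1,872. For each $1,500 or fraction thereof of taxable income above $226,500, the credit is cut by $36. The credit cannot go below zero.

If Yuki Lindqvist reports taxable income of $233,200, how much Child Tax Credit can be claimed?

Child Tax Credit: income exceeds $226,500 by $6,700, which is 5 full-or-partial $1,500 increments; reduction = 5 × $36 = $180, leaving $1,692.

$1,692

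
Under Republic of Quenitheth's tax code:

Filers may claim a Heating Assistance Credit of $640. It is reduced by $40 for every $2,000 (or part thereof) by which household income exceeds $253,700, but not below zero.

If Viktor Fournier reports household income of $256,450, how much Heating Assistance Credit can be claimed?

$560

Heating Assistance Credit: income exceeds $253,700 by $2,750, which is 2 full-or-partial $2,000 increments; reduction = 2 × $40 = $80, leaving $560.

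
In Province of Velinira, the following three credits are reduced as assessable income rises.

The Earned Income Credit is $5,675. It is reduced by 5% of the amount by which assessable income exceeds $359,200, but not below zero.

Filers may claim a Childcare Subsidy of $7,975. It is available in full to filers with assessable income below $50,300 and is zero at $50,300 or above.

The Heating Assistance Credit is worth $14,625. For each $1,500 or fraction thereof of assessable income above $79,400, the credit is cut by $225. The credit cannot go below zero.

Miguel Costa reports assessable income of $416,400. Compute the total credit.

Earned Income Credit: 5% of the $57,200 excess over $359,200 is $2,860; credit = $5,675 − $2,860 = $2,815.
Childcare Subsidy: $416,400 meets or exceeds the $50,300 cutoff, so the credit is $0.
Heating Assistance Credit: income exceeds $79,400 by $337,000 → 225 increments × $225 = $50,625 ≥ base, so the credit is $0.
Total: $2,815 + $0 + $0 = $2,815.

$2,815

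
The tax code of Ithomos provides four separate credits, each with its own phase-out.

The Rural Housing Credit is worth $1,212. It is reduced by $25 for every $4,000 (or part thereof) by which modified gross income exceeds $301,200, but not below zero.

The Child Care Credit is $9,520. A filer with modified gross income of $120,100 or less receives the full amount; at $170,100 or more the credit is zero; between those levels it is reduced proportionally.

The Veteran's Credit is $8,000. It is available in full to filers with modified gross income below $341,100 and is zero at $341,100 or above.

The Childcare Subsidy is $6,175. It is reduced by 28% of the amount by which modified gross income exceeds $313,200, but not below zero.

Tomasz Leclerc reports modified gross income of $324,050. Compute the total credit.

Rural Housing Credit: income exceeds $301,200 by $22,850, which is 6 full-or-partial $4,000 increments; reduction = 6 × $25 = $150, leaving $1,062.
Child Care Credit: $324,050 is at or above $170,100, so the credit is $0.
Veteran's Credit: $324,050 is below the $341,100 cutoff, so the full $8,000 applies.
Childcare Subsidy: 28% of the $10,850 excess over $313,200 is $3,038; credit = $6,175 − $3,038 = $3,137.
Total: $1,062 + $0 + $8,000 + $3,137 = $12,199.

$12,199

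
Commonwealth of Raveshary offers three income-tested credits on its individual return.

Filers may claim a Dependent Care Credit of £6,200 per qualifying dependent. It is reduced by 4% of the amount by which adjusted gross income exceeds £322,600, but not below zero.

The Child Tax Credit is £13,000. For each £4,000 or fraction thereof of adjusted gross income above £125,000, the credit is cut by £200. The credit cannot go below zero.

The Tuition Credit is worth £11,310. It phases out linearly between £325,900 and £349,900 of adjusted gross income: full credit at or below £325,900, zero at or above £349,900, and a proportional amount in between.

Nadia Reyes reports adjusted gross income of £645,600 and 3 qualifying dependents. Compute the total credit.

Dependent Care Credit: base = 3 × £6,200 = £18,600. 4% of the £323,000 excess over £322,600 is £12,920; credit = £18,600 − £12,920 = £5,680.
Child Tax Credit: income exceeds £125,000 by £520,600 → 131 increments × £200 = £26,200 ≥ base, so the credit is £0.
Tuition Credit: £645,600 is at or above £349,900, so the credit is £0.
Total: £5,680 + £0 + £0 = £5,680.

£5,680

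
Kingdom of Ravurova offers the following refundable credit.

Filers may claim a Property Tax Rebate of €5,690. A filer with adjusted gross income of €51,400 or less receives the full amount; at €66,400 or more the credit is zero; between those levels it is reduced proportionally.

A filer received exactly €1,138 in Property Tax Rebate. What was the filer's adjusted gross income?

€63,400

€1,138 is 1,138/5,690 of the full €5,690, so 4,552/5,690 of the €15,000 range has been used: income = €51,400 + €15,000 × 4,552/5,690 = €63,400.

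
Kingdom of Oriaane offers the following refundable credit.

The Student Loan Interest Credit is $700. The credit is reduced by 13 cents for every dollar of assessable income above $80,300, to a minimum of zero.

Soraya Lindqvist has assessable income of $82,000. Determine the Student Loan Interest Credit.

Student Loan Interest Credit: 13% of the $1,700 excess over $80,300 is $221; credit = $700 − $221 = $479.

$479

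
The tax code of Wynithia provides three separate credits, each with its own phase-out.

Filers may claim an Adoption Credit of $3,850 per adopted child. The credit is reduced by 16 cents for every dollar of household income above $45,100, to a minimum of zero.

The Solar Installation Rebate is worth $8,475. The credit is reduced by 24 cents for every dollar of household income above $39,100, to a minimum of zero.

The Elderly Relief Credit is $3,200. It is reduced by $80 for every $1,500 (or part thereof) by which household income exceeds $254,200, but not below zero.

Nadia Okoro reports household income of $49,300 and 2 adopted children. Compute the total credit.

Adoption Credit: base = 2 × $3,850 = $7,700. 16% of the $4,200 excess over $45,100 is $672; credit = $7,700 − $672 = $7,028.
Solar Installation Rebate: 24% of the $10,200 excess over $39,100 is $2,448; credit = $8,475 − $2,448 = $6,027.
Elderly Relief Credit: $49,300 is at or below the $254,200 threshold, so the full $3,200 applies.
Total: $7,028 + $6,027 + $3,200 = $16,255.

$16,255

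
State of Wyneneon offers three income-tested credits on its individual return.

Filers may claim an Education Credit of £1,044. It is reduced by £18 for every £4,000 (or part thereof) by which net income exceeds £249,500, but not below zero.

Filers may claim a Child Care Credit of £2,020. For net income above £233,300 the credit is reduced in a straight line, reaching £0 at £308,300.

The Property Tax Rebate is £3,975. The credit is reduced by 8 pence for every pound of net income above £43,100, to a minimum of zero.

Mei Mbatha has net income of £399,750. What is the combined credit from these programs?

£360

Education Credit: income exceeds £249,500 by £150,250, which is 38 full-or-partial £4,000 increments; reduction = 38 × £18 = £684, leaving £360.
Child Care Credit: £399,750 is at or above £308,300, so the credit is £0.
Property Tax Rebate: 8% of the £356,650 excess over £43,100 is £28,532 ≥ base, so the credit is £0.
Total: £360 + £0 + £0 = £360.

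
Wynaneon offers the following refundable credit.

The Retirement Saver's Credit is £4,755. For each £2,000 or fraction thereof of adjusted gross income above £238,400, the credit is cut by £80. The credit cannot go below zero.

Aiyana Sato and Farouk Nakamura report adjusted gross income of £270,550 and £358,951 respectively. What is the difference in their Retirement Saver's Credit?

£3,395

Aiyana (£270,550): Retirement Saver's Credit: income exceeds £238,400 by £32,150, which is 17 full-or-partial £2,000 increments; reduction = 17 × £80 = £1,360, leaving £3,395.
Farouk (£358,951): Retirement Saver's Credit: income exceeds £238,400 by £120,551 → 61 increments × £80 = £4,880 ≥ base, so the credit is £0.
Difference: |£3,395 − £0| = £3,395.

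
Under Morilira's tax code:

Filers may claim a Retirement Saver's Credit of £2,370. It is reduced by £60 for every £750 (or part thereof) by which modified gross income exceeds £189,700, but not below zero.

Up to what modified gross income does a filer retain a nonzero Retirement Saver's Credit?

After 39 increments the reduction is 39 × £60 = £2,340, leaving £30; one more increment wipes it out. Increment 39 ends at excess 39 × £750 = £29,250, so the highest qualifying income is £189,700 + £29,250 = £218,950.

£218,950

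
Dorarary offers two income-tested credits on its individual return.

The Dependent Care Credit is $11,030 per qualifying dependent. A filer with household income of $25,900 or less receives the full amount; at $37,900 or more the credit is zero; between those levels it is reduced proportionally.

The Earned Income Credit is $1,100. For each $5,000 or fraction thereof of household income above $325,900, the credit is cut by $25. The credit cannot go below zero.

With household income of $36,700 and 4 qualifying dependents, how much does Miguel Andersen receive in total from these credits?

$5,512

Dependent Care Credit: base = 4 × $11,030 = $44,120. $36,700 is $10,800 into a $12,000 phase-out range, leaving 1,200/12,000 of the credit: $44,120 × 1,200/12,000 = $4,412.
Earned Income Credit: $36,700 is at or below the $325,900 threshold, so the full $1,100 applies.
Total: $4,412 + $1,100 = $5,512.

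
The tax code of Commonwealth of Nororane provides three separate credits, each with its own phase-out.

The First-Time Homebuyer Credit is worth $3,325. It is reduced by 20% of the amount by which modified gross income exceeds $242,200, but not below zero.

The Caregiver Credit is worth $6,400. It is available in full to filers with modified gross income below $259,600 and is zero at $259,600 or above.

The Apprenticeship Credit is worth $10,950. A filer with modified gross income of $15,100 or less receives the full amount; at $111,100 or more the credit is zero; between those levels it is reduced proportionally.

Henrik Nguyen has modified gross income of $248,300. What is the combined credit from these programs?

$8,505

First-Time Homebuyer Credit: 20% of the $6,100 excess over $242,200 is $1,220; credit = $3,325 − $1,220 = $2,105.
Caregiver Credit: $248,300 is below the $259,600 cutoff, so the full $6,400 applies.
Apprenticeship Credit: $248,300 is at or above $111,100, so the credit is $0.
Total: $2,105 + $6,400 + $0 = $8,505.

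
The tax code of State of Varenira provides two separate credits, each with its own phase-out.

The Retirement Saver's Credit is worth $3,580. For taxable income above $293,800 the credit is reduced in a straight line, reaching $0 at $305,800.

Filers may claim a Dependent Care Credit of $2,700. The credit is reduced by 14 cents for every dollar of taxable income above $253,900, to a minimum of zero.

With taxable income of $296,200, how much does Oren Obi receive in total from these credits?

Retirement Saver's Credit: $296,200 is $2,400 into a $12,000 phase-out range, leaving 9,600/12,000 of the credit: $3,580 × 9,600/12,000 = $2,864.
Dependent Care Credit: 14% of the $42,300 excess over $253,900 is $5,922 ≥ base, so the credit is $0.
Total: $2,864 + $0 = $2,864.

$2,864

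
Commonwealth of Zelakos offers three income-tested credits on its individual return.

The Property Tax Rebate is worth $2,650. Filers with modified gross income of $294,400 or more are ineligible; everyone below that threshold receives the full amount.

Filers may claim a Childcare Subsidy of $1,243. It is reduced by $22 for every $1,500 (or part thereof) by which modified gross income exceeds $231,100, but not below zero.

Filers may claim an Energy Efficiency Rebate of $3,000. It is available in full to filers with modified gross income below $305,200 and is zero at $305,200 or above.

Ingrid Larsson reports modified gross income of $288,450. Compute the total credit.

Property Tax Rebate: $288,450 is below the $294,400 cutoff, so the full $2,650 applies.
Childcare Subsidy: income exceeds $231,100 by $57,350, which is 39 full-or-partial $1,500 increments; reduction = 39 × $22 = $858, leaving $385.
Energy Efficiency Rebate: $288,450 is below the $305,200 cutoff, so the full $3,000 applies.
Total: $2,650 + $385 + $3,000 = $6,035.

$6,035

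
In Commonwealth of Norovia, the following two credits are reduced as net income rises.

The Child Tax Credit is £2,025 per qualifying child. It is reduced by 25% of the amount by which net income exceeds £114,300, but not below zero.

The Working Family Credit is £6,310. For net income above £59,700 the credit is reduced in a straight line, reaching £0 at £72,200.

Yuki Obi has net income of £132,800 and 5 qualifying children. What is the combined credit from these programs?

Child Tax Credit: base = 5 × £2,025 = £10,125. 25% of the £18,500 excess over £114,300 is £4,625; credit = £10,125 − £4,625 = £5,500.
Working Family Credit: £132,800 is at or above £72,200, so the credit is £0.
Total: £5,500 + £0 = £5,500.

£5,500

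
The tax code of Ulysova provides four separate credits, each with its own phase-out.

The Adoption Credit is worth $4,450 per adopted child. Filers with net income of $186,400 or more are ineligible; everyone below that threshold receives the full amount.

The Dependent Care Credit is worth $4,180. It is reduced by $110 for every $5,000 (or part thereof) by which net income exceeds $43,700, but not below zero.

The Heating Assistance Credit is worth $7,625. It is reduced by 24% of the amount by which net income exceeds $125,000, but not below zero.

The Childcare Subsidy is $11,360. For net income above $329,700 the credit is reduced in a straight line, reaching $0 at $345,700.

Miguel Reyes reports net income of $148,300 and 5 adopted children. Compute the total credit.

$37,513

Adoption Credit: base = 5 × $4,450 = $22,250. $148,300 is below the $186,400 cutoff, so the full $22,250 applies.
Dependent Care Credit: income exceeds $43,700 by $104,600, which is 21 full-or-partial $5,000 increments; reduction = 21 × $110 = $2,310, leaving $1,870.
Heating Assistance Credit: 24% of the $23,300 excess over $125,000 is $5,592; credit = $7,625 − $5,592 = $2,033.
Childcare Subsidy: $148,300 is at or below the $329,700 threshold, so the full $11,360 applies.
Total: $22,250 + $1,870 + $2,033 + $11,360 = $37,513.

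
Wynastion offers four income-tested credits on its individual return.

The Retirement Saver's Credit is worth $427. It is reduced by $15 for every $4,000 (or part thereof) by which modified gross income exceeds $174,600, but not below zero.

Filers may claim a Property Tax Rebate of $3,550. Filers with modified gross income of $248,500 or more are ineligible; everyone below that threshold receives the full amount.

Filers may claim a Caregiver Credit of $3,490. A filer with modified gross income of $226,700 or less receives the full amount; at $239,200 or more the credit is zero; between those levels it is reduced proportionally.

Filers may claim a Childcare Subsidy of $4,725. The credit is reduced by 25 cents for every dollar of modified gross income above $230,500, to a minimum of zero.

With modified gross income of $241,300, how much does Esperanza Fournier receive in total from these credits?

$5,747

Retirement Saver's Credit: income exceeds $174,600 by $66,700, which is 17 full-or-partial $4,000 increments; reduction = 17 × $15 = $255, leaving $172.
Property Tax Rebate: $241,300 is below the $248,500 cutoff, so the full $3,550 applies.
Caregiver Credit: $241,300 is at or above $239,200, so the credit is $0.
Childcare Subsidy: 25% of the $10,800 excess over $230,500 is $2,700; credit = $4,725 − $2,700 = $2,025.
Total: $172 + $3,550 + $0 + $2,025 = $5,747.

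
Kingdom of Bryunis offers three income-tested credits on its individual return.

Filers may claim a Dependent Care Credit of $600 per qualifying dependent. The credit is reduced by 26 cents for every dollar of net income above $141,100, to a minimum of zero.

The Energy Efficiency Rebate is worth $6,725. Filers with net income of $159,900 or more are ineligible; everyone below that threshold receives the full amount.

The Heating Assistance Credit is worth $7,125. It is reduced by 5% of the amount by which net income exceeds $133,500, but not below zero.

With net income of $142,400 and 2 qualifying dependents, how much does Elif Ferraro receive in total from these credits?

Dependent Care Credit: base = 2 × $600 = $1,200. 26% of the $1,300 excess over $141,100 is $338; credit = $1,200 − $338 = $862.
Energy Efficiency Rebate: $142,400 is below the $159,900 cutoff, so the full $6,725 applies.
Heating Assistance Credit: 5% of the $8,900 excess over $133,500 is $445; credit = $7,125 − $445 = $6,680.
Total: $862 + $6,725 + $6,680 = $14,267.

$14,267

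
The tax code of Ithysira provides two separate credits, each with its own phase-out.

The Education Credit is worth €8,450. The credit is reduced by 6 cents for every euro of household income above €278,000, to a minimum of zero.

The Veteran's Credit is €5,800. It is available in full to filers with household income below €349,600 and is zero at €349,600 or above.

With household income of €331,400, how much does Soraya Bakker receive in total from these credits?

€11,046

Education Credit: 6% of the €53,400 excess over €278,000 is €3,204; credit = €8,450 − €3,204 = €5,246.
Veteran's Credit: €331,400 is below the €349,600 cutoff, so the full €5,800 applies.
Total: €5,246 + €5,800 = €11,046.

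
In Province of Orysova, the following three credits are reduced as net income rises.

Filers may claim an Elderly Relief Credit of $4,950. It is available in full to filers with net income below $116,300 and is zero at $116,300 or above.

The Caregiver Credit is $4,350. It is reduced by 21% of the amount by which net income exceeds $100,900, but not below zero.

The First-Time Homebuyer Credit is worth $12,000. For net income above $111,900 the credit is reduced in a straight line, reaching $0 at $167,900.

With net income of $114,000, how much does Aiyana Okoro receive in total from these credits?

$18,099

Elderly Relief Credit: $114,000 is below the $116,300 cutoff, so the full $4,950 applies.
Caregiver Credit: 21% of the $13,100 excess over $100,900 is $2,751; credit = $4,350 − $2,751 = $1,599.
First-Time Homebuyer Credit: $114,000 is $2,100 into a $56,000 phase-out range, leaving 53,900/56,000 of the credit: $12,000 × 53,900/56,000 = $11,550.
Total: $4,950 + $1,599 + $11,550 = $18,099.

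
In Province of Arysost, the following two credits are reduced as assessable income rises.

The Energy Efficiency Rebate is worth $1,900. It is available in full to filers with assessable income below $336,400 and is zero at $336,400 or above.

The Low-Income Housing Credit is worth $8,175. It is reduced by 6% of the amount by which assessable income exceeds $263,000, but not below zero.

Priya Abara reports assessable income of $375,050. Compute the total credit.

Energy Efficiency Rebate: $375,050 meets or exceeds the $336,400 cutoff, so the credit is $0.
Low-Income Housing Credit: 6% of the $112,050 excess over $263,000 is $6,723; credit = $8,175 − $6,723 = $1,452.
Total: $0 + $1,452 = $1,452.

$1,452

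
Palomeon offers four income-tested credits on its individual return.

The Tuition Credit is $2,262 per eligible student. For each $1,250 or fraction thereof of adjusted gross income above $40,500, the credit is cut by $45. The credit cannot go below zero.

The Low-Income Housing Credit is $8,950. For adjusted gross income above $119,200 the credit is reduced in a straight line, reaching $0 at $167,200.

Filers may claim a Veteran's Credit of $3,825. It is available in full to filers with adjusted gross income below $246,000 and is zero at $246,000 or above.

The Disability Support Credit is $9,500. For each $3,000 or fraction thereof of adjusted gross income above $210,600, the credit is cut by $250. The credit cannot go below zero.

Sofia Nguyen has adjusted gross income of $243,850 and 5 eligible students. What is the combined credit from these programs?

Tuition Credit: base = 5 × $2,262 = $11,310. income exceeds $40,500 by $203,350, which is 163 full-or-partial $1,250 increments; reduction = 163 × $45 = $7,335, leaving $3,975.
Low-Income Housing Credit: $243,850 is at or above $167,200, so the credit is $0.
Veteran's Credit: $243,850 is below the $246,000 cutoff, so the full $3,825 applies.
Disability Support Credit: income exceeds $210,600 by $33,250, which is 12 full-or-partial $3,000 increments; reduction = 12 × $250 = $3,000, leaving $6,500.
Total: $3,975 + $0 + $3,825 + $6,500 = $14,300.

$14,300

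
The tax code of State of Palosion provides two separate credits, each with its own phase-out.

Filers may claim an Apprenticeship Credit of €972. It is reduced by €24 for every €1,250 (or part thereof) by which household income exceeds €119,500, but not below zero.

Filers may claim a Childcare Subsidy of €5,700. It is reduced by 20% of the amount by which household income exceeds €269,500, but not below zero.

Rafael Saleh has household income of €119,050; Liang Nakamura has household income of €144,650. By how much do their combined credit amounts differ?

Rafael (€119,050): Apprenticeship Credit: €119,050 is at or below the €119,500 threshold, so the full €972 applies. Childcare Subsidy: €119,050 is at or below the €269,500 threshold, so the full €5,700 applies. total €972 + €5,700 = €6,672
Liang (€144,650): Apprenticeship Credit: income exceeds €119,500 by €25,150, which is 21 full-or-partial €1,250 increments; reduction = 21 × €24 = €504, leaving €468. Childcare Subsidy: €144,650 is at or below the €269,500 threshold, so the full €5,700 applies. total €468 + €5,700 = €6,168
Difference: |€6,672 − €6,168| = €504.

€504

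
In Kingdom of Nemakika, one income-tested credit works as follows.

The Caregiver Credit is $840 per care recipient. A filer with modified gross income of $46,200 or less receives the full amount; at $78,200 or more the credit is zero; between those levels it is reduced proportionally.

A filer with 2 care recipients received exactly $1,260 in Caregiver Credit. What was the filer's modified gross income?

$54,200

Full credit = 2 × $840 = $1,680.
$1,260 is 1,260/1,680 of the full $1,680, so 420/1,680 of the $32,000 range has been used: income = $46,200 + $32,000 × 420/1,680 = $54,200.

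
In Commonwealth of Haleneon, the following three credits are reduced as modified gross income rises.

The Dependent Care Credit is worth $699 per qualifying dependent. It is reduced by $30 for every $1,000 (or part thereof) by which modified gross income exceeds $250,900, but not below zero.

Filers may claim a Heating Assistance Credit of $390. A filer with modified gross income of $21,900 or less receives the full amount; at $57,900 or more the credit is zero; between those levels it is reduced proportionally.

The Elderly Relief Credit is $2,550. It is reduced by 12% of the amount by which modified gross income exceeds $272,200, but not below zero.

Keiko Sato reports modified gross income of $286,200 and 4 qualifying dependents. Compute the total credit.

$2,586

Dependent Care Credit: base = 4 × $699 = $2,796. income exceeds $250,900 by $35,300, which is 36 full-or-partial $1,000 increments; reduction = 36 × $30 = $1,080, leaving $1,716.
Heating Assistance Credit: $286,200 is at or above $57,900, so the credit is $0.
Elderly Relief Credit: 12% of the $14,000 excess over $272,200 is $1,680; credit = $2,550 − $1,680 = $870.
Total: $1,716 + $0 + $870 = $2,586.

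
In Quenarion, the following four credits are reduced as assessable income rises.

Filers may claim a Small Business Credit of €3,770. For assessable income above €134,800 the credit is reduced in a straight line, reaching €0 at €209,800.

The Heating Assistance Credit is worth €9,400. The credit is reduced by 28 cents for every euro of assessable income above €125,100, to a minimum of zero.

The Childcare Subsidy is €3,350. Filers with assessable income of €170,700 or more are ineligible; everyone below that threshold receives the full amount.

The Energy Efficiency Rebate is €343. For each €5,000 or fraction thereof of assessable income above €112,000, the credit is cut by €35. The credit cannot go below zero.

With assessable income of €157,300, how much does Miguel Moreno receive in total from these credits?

Small Business Credit: €157,300 is €22,500 into a €75,000 phase-out range, leaving 52,500/75,000 of the credit: €3,770 × 52,500/75,000 = €2,639.
Heating Assistance Credit: 28% of the €32,200 excess over €125,100 is €9,016; credit = €9,400 − €9,016 = €384.
Childcare Subsidy: €157,300 is below the €170,700 cutoff, so the full €3,350 applies.
Energy Efficiency Rebate: income exceeds €112,000 by €45,300 → 10 increments × €35 = €350 ≥ base, so the credit is €0.
Total: €2,639 + €384 + €3,350 + €0 = €6,373.

€6,373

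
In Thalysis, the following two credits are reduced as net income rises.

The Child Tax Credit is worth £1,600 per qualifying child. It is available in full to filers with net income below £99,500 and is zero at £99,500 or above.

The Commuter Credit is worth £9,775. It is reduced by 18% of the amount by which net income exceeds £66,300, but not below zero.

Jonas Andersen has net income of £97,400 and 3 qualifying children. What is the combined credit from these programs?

Child Tax Credit: base = 3 × £1,600 = £4,800. £97,400 is below the £99,500 cutoff, so the full £4,800 applies.
Commuter Credit: 18% of the £31,100 excess over £66,300 is £5,598; credit = £9,775 − £5,598 = £4,177.
Total: £4,800 + £4,177 = £8,977.

£8,977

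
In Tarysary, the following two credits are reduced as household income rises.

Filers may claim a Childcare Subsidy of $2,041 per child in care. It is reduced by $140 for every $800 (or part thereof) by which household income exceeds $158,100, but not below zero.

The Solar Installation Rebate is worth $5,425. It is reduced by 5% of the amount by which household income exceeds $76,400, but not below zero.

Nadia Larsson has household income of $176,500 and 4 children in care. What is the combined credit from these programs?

$5,364

Childcare Subsidy: base = 4 × $2,041 = $8,164. income exceeds $158,100 by $18,400, which is 23 full-or-partial $800 increments; reduction = 23 × $140 = $3,220, leaving $4,944.
Solar Installation Rebate: 5% of the $100,100 excess over $76,400 is $5,005; credit = $5,425 − $5,005 = $420.
Total: $4,944 + $420 = $5,364.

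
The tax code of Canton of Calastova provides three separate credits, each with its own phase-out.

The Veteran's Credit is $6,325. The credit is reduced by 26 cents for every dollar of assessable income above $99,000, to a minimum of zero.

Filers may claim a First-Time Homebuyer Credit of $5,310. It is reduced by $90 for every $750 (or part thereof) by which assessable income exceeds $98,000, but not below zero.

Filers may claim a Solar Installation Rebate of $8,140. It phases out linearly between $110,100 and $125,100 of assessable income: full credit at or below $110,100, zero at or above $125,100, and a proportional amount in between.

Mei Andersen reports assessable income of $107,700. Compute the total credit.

$16,343

Veteran's Credit: 26% of the $8,700 excess over $99,000 is $2,262; credit = $6,325 − $2,262 = $4,063.
First-Time Homebuyer Credit: income exceeds $98,000 by $9,700, which is 13 full-or-partial $750 increments; reduction = 13 × $90 = $1,170, leaving $4,140.
Solar Installation Rebate: $107,700 is at or below the $110,100 threshold, so the full $8,140 applies.
Total: $4,063 + $4,140 + $8,140 = $16,343.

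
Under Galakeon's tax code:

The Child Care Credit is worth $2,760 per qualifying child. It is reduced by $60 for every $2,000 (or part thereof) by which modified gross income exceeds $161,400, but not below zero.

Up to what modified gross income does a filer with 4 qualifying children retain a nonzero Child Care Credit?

Full credit = 4 × $2,760 = $11,040.
After 183 increments the reduction is 183 × $60 = $10,980, leaving $60; one more increment wipes it out. Increment 183 ends at excess 183 × $2,000 = $366,000, so the highest qualifying income is $161,400 + $366,000 = $527,400.

$527,400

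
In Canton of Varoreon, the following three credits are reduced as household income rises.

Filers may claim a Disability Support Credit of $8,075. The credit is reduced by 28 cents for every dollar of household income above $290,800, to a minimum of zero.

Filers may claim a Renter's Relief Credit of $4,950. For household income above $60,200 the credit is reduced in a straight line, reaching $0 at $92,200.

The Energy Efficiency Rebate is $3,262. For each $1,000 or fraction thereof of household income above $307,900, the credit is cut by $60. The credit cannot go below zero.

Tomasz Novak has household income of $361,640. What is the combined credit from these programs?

$22

Disability Support Credit: 28% of the $70,840 excess over $290,800 is $19,835.20 ≥ base, so the credit is $0.
Renter's Relief Credit: $361,640 is at or above $92,200, so the credit is $0.
Energy Efficiency Rebate: income exceeds $307,900 by $53,740, which is 54 full-or-partial $1,000 increments; reduction = 54 × $60 = $3,240, leaving $22.
Total: $0 + $0 + $22 = $22.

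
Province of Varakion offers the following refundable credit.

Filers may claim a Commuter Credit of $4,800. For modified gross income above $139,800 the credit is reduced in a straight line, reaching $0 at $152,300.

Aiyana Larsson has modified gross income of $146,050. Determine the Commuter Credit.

$2,400

Commuter Credit: $146,050 is $6,250 into a $12,500 phase-out range, leaving 6,250/12,500 of the credit: $4,800 × 6,250/12,500 = $2,400.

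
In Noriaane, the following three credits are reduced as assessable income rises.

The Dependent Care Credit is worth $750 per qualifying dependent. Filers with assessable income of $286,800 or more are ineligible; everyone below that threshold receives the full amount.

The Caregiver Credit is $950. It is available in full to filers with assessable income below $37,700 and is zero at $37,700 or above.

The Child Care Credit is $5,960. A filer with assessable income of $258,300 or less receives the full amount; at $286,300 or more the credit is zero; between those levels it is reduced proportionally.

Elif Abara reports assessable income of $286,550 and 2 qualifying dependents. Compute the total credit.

Dependent Care Credit: base = 2 × $750 = $1,500. $286,550 is below the $286,800 cutoff, so the full $1,500 applies.
Caregiver Credit: $286,550 meets or exceeds the $37,700 cutoff, so the credit is $0.
Child Care Credit: $286,550 is at or above $286,300, so the credit is $0.
Total: $1,500 + $0 + $0 = $1,500.

$1,500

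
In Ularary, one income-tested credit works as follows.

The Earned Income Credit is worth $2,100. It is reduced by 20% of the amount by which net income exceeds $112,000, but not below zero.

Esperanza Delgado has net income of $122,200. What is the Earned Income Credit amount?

Earned Income Credit: 20% of the $10,200 excess over $112,000 is $2,040; credit = $2,100 − $2,040 = $60.

$60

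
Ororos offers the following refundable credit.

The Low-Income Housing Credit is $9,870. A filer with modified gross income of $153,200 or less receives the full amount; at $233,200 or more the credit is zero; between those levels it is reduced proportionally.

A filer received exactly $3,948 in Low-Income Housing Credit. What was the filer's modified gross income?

$3,948 is 3,948/9,870 of the full $9,870, so 5,922/9,870 of the $80,000 range has been used: income = $153,200 + $80,000 × 5,922/9,870 = $201,200.

$201,200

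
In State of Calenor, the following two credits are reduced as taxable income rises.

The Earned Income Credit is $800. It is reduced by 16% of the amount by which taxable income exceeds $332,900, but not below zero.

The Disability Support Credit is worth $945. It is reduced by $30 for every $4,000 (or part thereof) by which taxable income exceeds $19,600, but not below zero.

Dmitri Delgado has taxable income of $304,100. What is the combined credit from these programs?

$800

Earned Income Credit: $304,100 is at or below the $332,900 threshold, so the full $800 applies.
Disability Support Credit: income exceeds $19,600 by $284,500 → 72 increments × $30 = $2,160 ≥ base, so the credit is $0.
Total: $800 + $0 = $800.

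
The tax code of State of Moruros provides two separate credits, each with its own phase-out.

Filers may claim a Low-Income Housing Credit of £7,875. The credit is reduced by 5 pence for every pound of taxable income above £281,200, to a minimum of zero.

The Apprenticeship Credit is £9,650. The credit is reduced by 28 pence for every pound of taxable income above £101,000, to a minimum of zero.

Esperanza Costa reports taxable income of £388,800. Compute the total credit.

£2,495

Low-Income Housing Credit: 5% of the £107,600 excess over £281,200 is £5,380; credit = £7,875 − £5,380 = £2,495.
Apprenticeship Credit: 28% of the £287,800 excess over £101,000 is £80,584 ≥ base, so the credit is £0.
Total: £2,495 + £0 = £2,495.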